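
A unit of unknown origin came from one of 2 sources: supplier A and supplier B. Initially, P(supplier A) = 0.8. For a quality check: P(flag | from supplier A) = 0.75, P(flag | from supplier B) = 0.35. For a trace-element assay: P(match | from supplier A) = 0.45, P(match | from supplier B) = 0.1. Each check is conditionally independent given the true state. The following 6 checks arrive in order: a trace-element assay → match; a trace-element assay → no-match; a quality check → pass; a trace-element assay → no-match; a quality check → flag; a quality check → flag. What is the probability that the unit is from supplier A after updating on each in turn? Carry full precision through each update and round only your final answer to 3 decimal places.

0.922

After a trace-element assay='match': P(supplier A) = 0.45·0.8000 / (0.45·0.8000 + 0.1·0.2000) ≈ 0.9474
After a trace-element assay='no-match': P(supplier A) = 0.55·0.9474 / (0.55·0.9474 + 0.9·0.0526) ≈ 0.9167
After a quality check='pass': P(supplier A) = 0.25·0.9167 / (0.25·0.9167 + 0.65·0.0833) ≈ 0.8088
After a trace-element assay='no-match': P(supplier A) = 0.55·0.8088 / (0.55·0.8088 + 0.9·0.1912) ≈ 0.7211
After a quality check='flag': P(supplier A) = 0.75·0.7211 / (0.75·0.7211 + 0.35·0.2789) ≈ 0.8471
After a quality check='flag': P(supplier A) = 0.75·0.8471 / (0.75·0.8471 + 0.35·0.1529) ≈ 0.9223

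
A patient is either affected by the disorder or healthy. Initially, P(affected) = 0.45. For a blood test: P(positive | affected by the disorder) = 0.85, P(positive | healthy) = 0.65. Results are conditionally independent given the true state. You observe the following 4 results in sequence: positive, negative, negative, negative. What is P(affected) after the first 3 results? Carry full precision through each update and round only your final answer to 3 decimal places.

0.164

After 'positive': P(affected) = 0.85·0.4500 / (0.85·0.4500 + 0.65·0.5500) ≈ 0.5169
After 'negative': P(affected) = 0.15·0.5169 / (0.15·0.5169 + 0.35·0.4831) ≈ 0.3144
After 'negative': P(affected) = 0.15·0.3144 / (0.15·0.3144 + 0.35·0.6856) ≈ 0.1642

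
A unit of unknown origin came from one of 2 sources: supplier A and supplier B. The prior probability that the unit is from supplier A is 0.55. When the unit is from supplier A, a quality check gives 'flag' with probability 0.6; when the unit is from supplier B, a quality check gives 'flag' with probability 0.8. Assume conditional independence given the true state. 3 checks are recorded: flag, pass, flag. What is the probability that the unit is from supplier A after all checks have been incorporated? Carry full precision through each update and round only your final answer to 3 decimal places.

After 'flag': P(supplier A) = 0.6·0.5500 / (0.6·0.5500 + 0.8·0.4500) ≈ 0.4783
After 'pass': P(supplier A) = 0.4·0.4783 / (0.4·0.4783 + 0.2·0.5217) ≈ 0.6471
After 'flag': P(supplier A) = 0.6·0.6471 / (0.6·0.6471 + 0.8·0.3529) ≈ 0.5789

0.579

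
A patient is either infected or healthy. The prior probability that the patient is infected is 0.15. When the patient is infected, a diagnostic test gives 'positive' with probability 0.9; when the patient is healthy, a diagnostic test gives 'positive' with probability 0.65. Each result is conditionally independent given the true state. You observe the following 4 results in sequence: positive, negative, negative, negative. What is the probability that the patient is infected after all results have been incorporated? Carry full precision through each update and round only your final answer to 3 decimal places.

0.006

Apply Bayes' rule sequentially, carrying P(infected) forward.
After 'positive': P(infected) = 0.9·0.1500 / (0.9·0.1500 + 0.65·0.8500) ≈ 0.1964
After 'negative': P(infected) = 0.1·0.1964 / (0.1·0.1964 + 0.35·0.8036) ≈ 0.0653
After 'negative': P(infected) = 0.1·0.0653 / (0.1·0.0653 + 0.35·0.9347) ≈ 0.0196
After 'negative': P(infected) = 0.1·0.0196 / (0.1·0.0196 + 0.35·0.9804) ≈ 0.0057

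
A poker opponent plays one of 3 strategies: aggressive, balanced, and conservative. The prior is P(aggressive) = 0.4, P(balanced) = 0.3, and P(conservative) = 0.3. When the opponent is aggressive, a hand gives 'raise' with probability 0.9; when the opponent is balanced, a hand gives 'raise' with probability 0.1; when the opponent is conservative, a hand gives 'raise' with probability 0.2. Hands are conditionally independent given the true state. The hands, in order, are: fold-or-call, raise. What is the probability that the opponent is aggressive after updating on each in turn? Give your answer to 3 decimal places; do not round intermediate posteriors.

Each posterior becomes the prior for the next update.
After 'fold-or-call': normaliser = 0.1·0.4000 + 0.9·0.3000 + 0.8·0.3000; P(aggressive) ≈ 0.0727, P(balanced) ≈ 0.4909, P(conservative) ≈ 0.4364
After 'raise': normaliser = 0.9·0.0727 + 0.1·0.4909 + 0.2·0.4364; P(aggressive) ≈ 0.3243, P(balanced) ≈ 0.2432, P(conservative) ≈ 0.4324

0.324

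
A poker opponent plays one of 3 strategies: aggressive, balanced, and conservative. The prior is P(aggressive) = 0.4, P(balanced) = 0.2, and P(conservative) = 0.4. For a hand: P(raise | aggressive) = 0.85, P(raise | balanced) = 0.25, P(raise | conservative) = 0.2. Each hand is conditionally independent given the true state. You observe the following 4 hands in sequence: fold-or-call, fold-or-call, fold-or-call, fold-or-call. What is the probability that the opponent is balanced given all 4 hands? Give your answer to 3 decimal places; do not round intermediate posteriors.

After 'fold-or-call': normaliser = 0.15·0.4000 + 0.75·0.2000 + 0.8·0.4000; P(aggressive) ≈ 0.1132, P(balanced) ≈ 0.2830, P(conservative) ≈ 0.6038
After 'fold-or-call': normaliser = 0.15·0.1132 + 0.75·0.2830 + 0.8·0.6038; P(aggressive) ≈ 0.0238, P(balanced) ≈ 0.2980, P(conservative) ≈ 0.6781
After 'fold-or-call': normaliser = 0.15·0.0238 + 0.75·0.2980 + 0.8·0.6781; P(aggressive) ≈ 0.0046, P(balanced) ≈ 0.2904, P(conservative) ≈ 0.7049
After 'fold-or-call': normaliser = 0.15·0.0046 + 0.75·0.2904 + 0.8·0.7049; P(aggressive) ≈ 0.0009, P(balanced) ≈ 0.2784, P(conservative) ≈ 0.7207

0.278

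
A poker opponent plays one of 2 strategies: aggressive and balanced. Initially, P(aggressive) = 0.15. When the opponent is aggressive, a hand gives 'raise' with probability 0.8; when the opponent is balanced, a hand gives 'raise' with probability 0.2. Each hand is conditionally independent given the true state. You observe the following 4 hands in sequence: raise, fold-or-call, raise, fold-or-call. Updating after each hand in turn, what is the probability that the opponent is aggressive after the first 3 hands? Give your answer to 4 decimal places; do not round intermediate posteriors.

0.4138

After 'raise': P(aggressive) = 0.8·0.1500 / (0.8·0.1500 + 0.2·0.8500) ≈ 0.4138
After 'fold-or-call': P(aggressive) = 0.2·0.4138 / (0.2·0.4138 + 0.8·0.5862) ≈ 0.1500
After 'raise': P(aggressive) = 0.8·0.1500 / (0.8·0.1500 + 0.2·0.8500) ≈ 0.4138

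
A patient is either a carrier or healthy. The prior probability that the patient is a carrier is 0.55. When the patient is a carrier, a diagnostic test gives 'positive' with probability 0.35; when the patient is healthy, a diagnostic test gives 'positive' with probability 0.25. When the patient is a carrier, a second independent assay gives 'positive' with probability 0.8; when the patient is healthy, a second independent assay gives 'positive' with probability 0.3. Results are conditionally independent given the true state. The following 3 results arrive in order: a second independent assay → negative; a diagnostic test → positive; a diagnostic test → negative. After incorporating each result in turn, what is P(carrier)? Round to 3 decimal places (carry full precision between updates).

After a second independent assay='negative': P(carrier) = 0.2·0.5500 / (0.2·0.5500 + 0.7·0.4500) ≈ 0.2588
After a diagnostic test='positive': P(carrier) = 0.35·0.2588 / (0.35·0.2588 + 0.25·0.7412) ≈ 0.3284
After a diagnostic test='negative': P(carrier) = 0.65·0.3284 / (0.65·0.3284 + 0.75·0.6716) ≈ 0.2976

0.298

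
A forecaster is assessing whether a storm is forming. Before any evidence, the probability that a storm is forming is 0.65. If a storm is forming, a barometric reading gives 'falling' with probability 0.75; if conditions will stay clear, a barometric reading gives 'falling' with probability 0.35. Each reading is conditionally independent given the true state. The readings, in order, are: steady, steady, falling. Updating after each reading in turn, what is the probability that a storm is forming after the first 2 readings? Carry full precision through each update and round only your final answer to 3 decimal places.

Each posterior becomes the prior for the next update.
After 'steady': P(storm) = 0.25·0.6500 / (0.25·0.6500 + 0.65·0.3500) ≈ 0.4167
After 'steady': P(storm) = 0.25·0.4167 / (0.25·0.4167 + 0.65·0.5833) ≈ 0.2155

0.216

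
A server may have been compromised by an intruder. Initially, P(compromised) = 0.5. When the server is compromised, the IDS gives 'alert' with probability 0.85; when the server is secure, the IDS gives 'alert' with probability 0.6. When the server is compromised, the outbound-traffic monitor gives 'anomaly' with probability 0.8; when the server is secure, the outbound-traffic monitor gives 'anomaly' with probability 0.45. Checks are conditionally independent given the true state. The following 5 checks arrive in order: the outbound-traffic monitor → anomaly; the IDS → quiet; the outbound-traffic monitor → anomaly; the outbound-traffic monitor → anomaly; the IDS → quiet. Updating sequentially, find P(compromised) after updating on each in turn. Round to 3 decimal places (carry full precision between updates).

0.441

After the outbound-traffic monitor='anomaly': P(compromised) = 0.8·0.5000 / (0.8·0.5000 + 0.45·0.5000) ≈ 0.6400
After the IDS='quiet': P(compromised) = 0.15·0.6400 / (0.15·0.6400 + 0.4·0.3600) ≈ 0.4000
After the outbound-traffic monitor='anomaly': P(compromised) = 0.8·0.4000 / (0.8·0.4000 + 0.45·0.6000) ≈ 0.5424
After the outbound-traffic monitor='anomaly': P(compromised) = 0.8·0.5424 / (0.8·0.5424 + 0.45·0.4576) ≈ 0.6781
After the IDS='quiet': P(compromised) = 0.15·0.6781 / (0.15·0.6781 + 0.4·0.3219) ≈ 0.4414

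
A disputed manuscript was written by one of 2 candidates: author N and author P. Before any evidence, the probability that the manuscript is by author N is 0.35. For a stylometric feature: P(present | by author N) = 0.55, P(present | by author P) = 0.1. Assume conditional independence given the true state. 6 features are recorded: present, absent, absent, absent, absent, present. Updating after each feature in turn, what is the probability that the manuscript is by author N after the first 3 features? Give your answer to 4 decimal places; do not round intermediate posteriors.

0.4254

After 'present': P(author N) = 0.55·0.3500 / (0.55·0.3500 + 0.1·0.6500) ≈ 0.7476
After 'absent': P(author N) = 0.45·0.7476 / (0.45·0.7476 + 0.9·0.2524) ≈ 0.5969
After 'absent': P(author N) = 0.45·0.5969 / (0.45·0.5969 + 0.9·0.4031) ≈ 0.4254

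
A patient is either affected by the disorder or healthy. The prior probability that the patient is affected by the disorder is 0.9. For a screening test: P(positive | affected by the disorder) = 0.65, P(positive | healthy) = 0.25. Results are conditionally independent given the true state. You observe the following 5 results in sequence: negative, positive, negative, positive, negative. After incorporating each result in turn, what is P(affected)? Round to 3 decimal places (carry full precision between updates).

After 'negative': P(affected) = 0.35·0.9000 / (0.35·0.9000 + 0.75·0.1000) ≈ 0.8077
After 'positive': P(affected) = 0.65·0.8077 / (0.65·0.8077 + 0.25·0.1923) ≈ 0.9161
After 'negative': P(affected) = 0.35·0.9161 / (0.35·0.9161 + 0.75·0.0839) ≈ 0.8360
After 'positive': P(affected) = 0.65·0.8360 / (0.65·0.8360 + 0.25·0.1640) ≈ 0.9298
After 'negative': P(affected) = 0.35·0.9298 / (0.35·0.9298 + 0.75·0.0702) ≈ 0.8608

0.861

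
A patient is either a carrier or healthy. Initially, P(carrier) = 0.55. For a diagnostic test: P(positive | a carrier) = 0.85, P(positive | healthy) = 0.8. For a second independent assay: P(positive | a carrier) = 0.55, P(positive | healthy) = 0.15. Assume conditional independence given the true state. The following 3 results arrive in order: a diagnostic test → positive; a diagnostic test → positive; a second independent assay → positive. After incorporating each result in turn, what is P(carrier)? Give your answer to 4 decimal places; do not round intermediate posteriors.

0.8350

After a diagnostic test='positive': P(carrier) = 0.85·0.5500 / (0.85·0.5500 + 0.8·0.4500) ≈ 0.5650
After a diagnostic test='positive': P(carrier) = 0.85·0.5650 / (0.85·0.5650 + 0.8·0.4350) ≈ 0.5798
After a second independent assay='positive': P(carrier) = 0.55·0.5798 / (0.55·0.5798 + 0.15·0.4202) ≈ 0.8350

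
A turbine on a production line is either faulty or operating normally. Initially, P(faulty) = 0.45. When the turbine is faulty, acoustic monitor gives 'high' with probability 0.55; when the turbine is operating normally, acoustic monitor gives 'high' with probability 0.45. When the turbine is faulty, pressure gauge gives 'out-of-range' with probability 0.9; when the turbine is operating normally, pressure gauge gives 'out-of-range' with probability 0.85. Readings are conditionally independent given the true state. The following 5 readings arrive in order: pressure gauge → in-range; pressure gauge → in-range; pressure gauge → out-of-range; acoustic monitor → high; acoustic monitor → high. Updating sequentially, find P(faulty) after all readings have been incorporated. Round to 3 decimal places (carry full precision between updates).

0.365

Each posterior becomes the prior for the next update.
After pressure gauge='in-range': P(faulty) = 0.1·0.4500 / (0.1·0.4500 + 0.15·0.5500) ≈ 0.3529
After pressure gauge='in-range': P(faulty) = 0.1·0.3529 / (0.1·0.3529 + 0.15·0.6471) ≈ 0.2667
After pressure gauge='out-of-range': P(faulty) = 0.9·0.2667 / (0.9·0.2667 + 0.85·0.7333) ≈ 0.2780
After acoustic monitor='high': P(faulty) = 0.55·0.2780 / (0.55·0.2780 + 0.45·0.7220) ≈ 0.3200
After acoustic monitor='high': P(faulty) = 0.55·0.3200 / (0.55·0.3200 + 0.45·0.6800) ≈ 0.3651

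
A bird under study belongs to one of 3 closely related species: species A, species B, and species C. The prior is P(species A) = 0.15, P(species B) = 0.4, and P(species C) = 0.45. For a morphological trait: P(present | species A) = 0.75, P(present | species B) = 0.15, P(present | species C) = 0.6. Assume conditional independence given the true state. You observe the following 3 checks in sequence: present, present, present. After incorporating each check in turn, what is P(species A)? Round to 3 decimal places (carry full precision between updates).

Each posterior becomes the prior for the next update.
After 'present': normaliser = 0.75·0.1500 + 0.15·0.4000 + 0.6·0.4500; P(species A) ≈ 0.2542, P(species B) ≈ 0.1356, P(species C) ≈ 0.6102
After 'present': normaliser = 0.75·0.2542 + 0.15·0.1356 + 0.6·0.6102; P(species A) ≈ 0.3304, P(species B) ≈ 0.0352, P(species C) ≈ 0.6344
After 'present': normaliser = 0.75·0.3304 + 0.15·0.0352 + 0.6·0.6344; P(species A) ≈ 0.3910, P(species B) ≈ 0.0083, P(species C) ≈ 0.6006

0.391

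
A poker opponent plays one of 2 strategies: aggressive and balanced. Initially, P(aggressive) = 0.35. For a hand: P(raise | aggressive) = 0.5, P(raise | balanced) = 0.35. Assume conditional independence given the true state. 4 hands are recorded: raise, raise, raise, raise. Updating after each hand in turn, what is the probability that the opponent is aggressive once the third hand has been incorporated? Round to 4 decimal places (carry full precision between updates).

After 'raise': P(aggressive) = 0.5·0.3500 / (0.5·0.3500 + 0.35·0.6500) ≈ 0.4348
After 'raise': P(aggressive) = 0.5·0.4348 / (0.5·0.4348 + 0.35·0.5652) ≈ 0.5236
After 'raise': P(aggressive) = 0.5·0.5236 / (0.5·0.5236 + 0.35·0.4764) ≈ 0.6109

0.6109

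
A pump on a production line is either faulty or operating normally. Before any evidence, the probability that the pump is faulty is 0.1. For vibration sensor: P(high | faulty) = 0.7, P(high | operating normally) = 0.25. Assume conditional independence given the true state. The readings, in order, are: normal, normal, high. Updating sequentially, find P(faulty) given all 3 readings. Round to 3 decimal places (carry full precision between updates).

0.047

After 'normal': P(faulty) = 0.3·0.1000 / (0.3·0.1000 + 0.75·0.9000) ≈ 0.0426
After 'normal': P(faulty) = 0.3·0.0426 / (0.3·0.0426 + 0.75·0.9574) ≈ 0.0175
After 'high': P(faulty) = 0.7·0.0175 / (0.7·0.0175 + 0.25·0.9825) ≈ 0.0474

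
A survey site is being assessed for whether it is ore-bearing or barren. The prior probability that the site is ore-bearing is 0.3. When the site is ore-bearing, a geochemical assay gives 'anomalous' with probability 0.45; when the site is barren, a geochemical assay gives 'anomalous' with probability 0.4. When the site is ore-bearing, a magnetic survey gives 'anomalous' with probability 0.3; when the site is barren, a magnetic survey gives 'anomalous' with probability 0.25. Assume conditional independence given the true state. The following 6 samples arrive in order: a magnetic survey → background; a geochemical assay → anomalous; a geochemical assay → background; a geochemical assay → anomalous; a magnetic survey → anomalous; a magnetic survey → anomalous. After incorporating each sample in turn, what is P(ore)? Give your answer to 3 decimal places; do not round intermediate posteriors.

0.401

Apply Bayes' rule sequentially, carrying P(ore) forward.
After a magnetic survey='background': P(ore) = 0.7·0.3000 / (0.7·0.3000 + 0.75·0.7000) ≈ 0.2857
After a geochemical assay='anomalous': P(ore) = 0.45·0.2857 / (0.45·0.2857 + 0.4·0.7143) ≈ 0.3103
After a geochemical assay='background': P(ore) = 0.55·0.3103 / (0.55·0.3103 + 0.6·0.6897) ≈ 0.2920
After a geochemical assay='anomalous': P(ore) = 0.45·0.2920 / (0.45·0.2920 + 0.4·0.7080) ≈ 0.3170
After a magnetic survey='anomalous': P(ore) = 0.3·0.3170 / (0.3·0.3170 + 0.25·0.6830) ≈ 0.3577
After a magnetic survey='anomalous': P(ore) = 0.3·0.3577 / (0.3·0.3577 + 0.25·0.6423) ≈ 0.4006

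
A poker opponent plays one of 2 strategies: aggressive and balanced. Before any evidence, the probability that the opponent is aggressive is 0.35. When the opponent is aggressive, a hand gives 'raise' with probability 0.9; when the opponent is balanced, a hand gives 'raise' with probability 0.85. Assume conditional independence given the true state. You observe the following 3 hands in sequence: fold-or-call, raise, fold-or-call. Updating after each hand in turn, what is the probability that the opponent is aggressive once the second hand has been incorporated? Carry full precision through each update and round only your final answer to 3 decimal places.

After 'fold-or-call': P(aggressive) = 0.1·0.3500 / (0.1·0.3500 + 0.15·0.6500) ≈ 0.2642
After 'raise': P(aggressive) = 0.9·0.2642 / (0.9·0.2642 + 0.85·0.7358) ≈ 0.2754

0.275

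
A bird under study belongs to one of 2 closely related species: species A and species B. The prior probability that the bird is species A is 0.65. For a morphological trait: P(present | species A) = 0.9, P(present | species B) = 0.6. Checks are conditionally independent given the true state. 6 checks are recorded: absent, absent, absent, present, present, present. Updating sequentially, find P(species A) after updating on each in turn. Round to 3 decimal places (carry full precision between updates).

After 'absent': P(species A) = 0.1·0.6500 / (0.1·0.6500 + 0.4·0.3500) ≈ 0.3171
After 'absent': P(species A) = 0.1·0.3171 / (0.1·0.3171 + 0.4·0.6829) ≈ 0.1040
After 'absent': P(species A) = 0.1·0.1040 / (0.1·0.1040 + 0.4·0.8960) ≈ 0.0282
After 'present': P(species A) = 0.9·0.0282 / (0.9·0.0282 + 0.6·0.9718) ≈ 0.0417
After 'present': P(species A) = 0.9·0.0417 / (0.9·0.0417 + 0.6·0.9583) ≈ 0.0613
After 'present': P(species A) = 0.9·0.0613 / (0.9·0.0613 + 0.6·0.9387) ≈ 0.0892

0.089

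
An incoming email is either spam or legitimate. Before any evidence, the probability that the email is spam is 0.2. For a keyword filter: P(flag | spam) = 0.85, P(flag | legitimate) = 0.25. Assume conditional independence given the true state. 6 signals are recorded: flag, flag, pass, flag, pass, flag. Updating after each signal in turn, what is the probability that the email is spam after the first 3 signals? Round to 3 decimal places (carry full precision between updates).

After 'flag': P(spam) = 0.85·0.2000 / (0.85·0.2000 + 0.25·0.8000) ≈ 0.4595
After 'flag': P(spam) = 0.85·0.4595 / (0.85·0.4595 + 0.25·0.5405) ≈ 0.7429
After 'pass': P(spam) = 0.15·0.7429 / (0.15·0.7429 + 0.75·0.2571) ≈ 0.3663

0.366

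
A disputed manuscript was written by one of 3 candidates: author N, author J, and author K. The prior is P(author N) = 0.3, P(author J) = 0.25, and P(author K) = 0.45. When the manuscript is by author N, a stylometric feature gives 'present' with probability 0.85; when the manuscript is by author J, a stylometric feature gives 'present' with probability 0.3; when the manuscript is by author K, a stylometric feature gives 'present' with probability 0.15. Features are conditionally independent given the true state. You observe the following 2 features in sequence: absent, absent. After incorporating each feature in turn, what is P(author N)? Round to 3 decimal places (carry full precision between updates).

After 'absent': normaliser = 0.15·0.3000 + 0.7·0.2500 + 0.85·0.4500; P(author N) ≈ 0.0747, P(author J) ≈ 0.2905, P(author K) ≈ 0.6349
After 'absent': normaliser = 0.15·0.0747 + 0.7·0.2905 + 0.85·0.6349; P(author N) ≈ 0.0149, P(author J) ≈ 0.2696, P(author K) ≈ 0.7155

0.015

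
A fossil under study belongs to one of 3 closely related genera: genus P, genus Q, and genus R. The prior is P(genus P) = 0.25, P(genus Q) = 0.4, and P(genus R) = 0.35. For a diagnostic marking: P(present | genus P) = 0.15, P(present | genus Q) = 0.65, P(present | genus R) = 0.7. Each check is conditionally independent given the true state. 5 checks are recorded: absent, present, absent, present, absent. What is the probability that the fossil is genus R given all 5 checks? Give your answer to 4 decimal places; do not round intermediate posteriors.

0.3020

After 'absent': normaliser = 0.85·0.2500 + 0.35·0.4000 + 0.3·0.3500; P(genus P) ≈ 0.4645, P(genus Q) ≈ 0.3060, P(genus R) ≈ 0.2295
After 'present': normaliser = 0.15·0.4645 + 0.65·0.3060 + 0.7·0.2295; P(genus P) ≈ 0.1623, P(genus Q) ≈ 0.4634, P(genus R) ≈ 0.3743
After 'absent': normaliser = 0.85·0.1623 + 0.35·0.4634 + 0.3·0.3743; P(genus P) ≈ 0.3345, P(genus Q) ≈ 0.3932, P(genus R) ≈ 0.2722
After 'present': normaliser = 0.15·0.3345 + 0.65·0.3932 + 0.7·0.2722; P(genus P) ≈ 0.1011, P(genus Q) ≈ 0.5150, P(genus R) ≈ 0.3839
After 'absent': normaliser = 0.85·0.1011 + 0.35·0.5150 + 0.3·0.3839; P(genus P) ≈ 0.2253, P(genus Q) ≈ 0.4726, P(genus R) ≈ 0.3020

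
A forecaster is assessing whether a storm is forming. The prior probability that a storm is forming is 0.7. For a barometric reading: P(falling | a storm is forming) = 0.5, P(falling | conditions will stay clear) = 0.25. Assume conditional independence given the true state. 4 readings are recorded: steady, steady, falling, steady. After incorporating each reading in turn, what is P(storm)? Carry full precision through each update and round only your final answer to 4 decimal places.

Each posterior becomes the prior for the next update.
After 'steady': P(storm) = 0.5·0.7000 / (0.5·0.7000 + 0.75·0.3000) ≈ 0.6087
After 'steady': P(storm) = 0.5·0.6087 / (0.5·0.6087 + 0.75·0.3913) ≈ 0.5091
After 'falling': P(storm) = 0.5·0.5091 / (0.5·0.5091 + 0.25·0.4909) ≈ 0.6747
After 'steady': P(storm) = 0.5·0.6747 / (0.5·0.6747 + 0.75·0.3253) ≈ 0.5803

0.5803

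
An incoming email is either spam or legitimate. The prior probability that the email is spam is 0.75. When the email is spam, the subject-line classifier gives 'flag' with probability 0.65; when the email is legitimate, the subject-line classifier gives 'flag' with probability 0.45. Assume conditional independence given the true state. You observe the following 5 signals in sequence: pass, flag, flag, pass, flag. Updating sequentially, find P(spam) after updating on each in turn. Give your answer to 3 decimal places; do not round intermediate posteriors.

0.785

After 'pass': P(spam) = 0.35·0.7500 / (0.35·0.7500 + 0.55·0.2500) ≈ 0.6562
After 'flag': P(spam) = 0.65·0.6562 / (0.65·0.6562 + 0.45·0.3438) ≈ 0.7339
After 'flag': P(spam) = 0.65·0.7339 / (0.65·0.7339 + 0.45·0.2661) ≈ 0.7993
After 'pass': P(spam) = 0.35·0.7993 / (0.35·0.7993 + 0.55·0.2007) ≈ 0.7171
After 'flag': P(spam) = 0.65·0.7171 / (0.65·0.7171 + 0.45·0.2829) ≈ 0.7855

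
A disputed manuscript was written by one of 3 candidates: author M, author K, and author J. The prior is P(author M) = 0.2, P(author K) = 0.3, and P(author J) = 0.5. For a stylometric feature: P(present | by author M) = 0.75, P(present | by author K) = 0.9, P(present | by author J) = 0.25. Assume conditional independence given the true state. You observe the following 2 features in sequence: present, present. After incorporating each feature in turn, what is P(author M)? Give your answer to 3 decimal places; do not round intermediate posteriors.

0.291

After 'present': normaliser = 0.75·0.2000 + 0.9·0.3000 + 0.25·0.5000; P(author M) ≈ 0.2752, P(author K) ≈ 0.4954, P(author J) ≈ 0.2294
After 'present': normaliser = 0.75·0.2752 + 0.9·0.4954 + 0.25·0.2294; P(author M) ≈ 0.2909, P(author K) ≈ 0.6283, P(author J) ≈ 0.0808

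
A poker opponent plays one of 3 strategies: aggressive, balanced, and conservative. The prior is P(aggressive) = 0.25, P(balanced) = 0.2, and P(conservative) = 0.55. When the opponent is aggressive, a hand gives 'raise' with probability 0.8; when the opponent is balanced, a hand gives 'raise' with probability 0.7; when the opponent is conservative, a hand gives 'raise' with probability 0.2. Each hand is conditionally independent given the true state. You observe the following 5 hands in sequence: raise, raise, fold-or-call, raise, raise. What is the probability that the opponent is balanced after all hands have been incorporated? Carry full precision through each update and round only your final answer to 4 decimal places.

Apply Bayes' rule sequentially, carrying P(balanced) forward.
After 'raise': normaliser = 0.8·0.2500 + 0.7·0.2000 + 0.2·0.5500; P(aggressive) ≈ 0.4444, P(balanced) ≈ 0.3111, P(conservative) ≈ 0.2444
After 'raise': normaliser = 0.8·0.4444 + 0.7·0.3111 + 0.2·0.2444; P(aggressive) ≈ 0.5714, P(balanced) ≈ 0.3500, P(conservative) ≈ 0.0786
After 'fold-or-call': normaliser = 0.2·0.5714 + 0.3·0.3500 + 0.8·0.0786; P(aggressive) ≈ 0.4051, P(balanced) ≈ 0.3722, P(conservative) ≈ 0.2228
After 'raise': normaliser = 0.8·0.4051 + 0.7·0.3722 + 0.2·0.2228; P(aggressive) ≈ 0.5151, P(balanced) ≈ 0.4141, P(conservative) ≈ 0.0708
After 'raise': normaliser = 0.8·0.5151 + 0.7·0.4141 + 0.2·0.0708; P(aggressive) ≈ 0.5754, P(balanced) ≈ 0.4048, P(conservative) ≈ 0.0198

0.4048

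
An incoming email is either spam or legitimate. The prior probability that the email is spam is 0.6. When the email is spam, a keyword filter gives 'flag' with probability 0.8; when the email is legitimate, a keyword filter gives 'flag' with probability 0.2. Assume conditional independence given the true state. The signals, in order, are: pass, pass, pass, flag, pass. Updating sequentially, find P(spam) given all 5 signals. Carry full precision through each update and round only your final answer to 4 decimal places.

After 'pass': P(spam) = 0.2·0.6000 / (0.2·0.6000 + 0.8·0.4000) ≈ 0.2727
After 'pass': P(spam) = 0.2·0.2727 / (0.2·0.2727 + 0.8·0.7273) ≈ 0.0857
After 'pass': P(spam) = 0.2·0.0857 / (0.2·0.0857 + 0.8·0.9143) ≈ 0.0229
After 'flag': P(spam) = 0.8·0.0229 / (0.8·0.0229 + 0.2·0.9771) ≈ 0.0857
After 'pass': P(spam) = 0.2·0.0857 / (0.2·0.0857 + 0.8·0.9143) ≈ 0.0229

0.0229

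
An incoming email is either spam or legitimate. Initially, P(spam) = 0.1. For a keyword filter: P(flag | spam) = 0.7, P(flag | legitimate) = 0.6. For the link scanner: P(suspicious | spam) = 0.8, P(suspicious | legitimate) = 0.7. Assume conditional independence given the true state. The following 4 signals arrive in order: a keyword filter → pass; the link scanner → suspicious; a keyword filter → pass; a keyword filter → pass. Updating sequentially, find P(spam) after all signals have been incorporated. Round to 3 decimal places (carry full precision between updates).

After a keyword filter='pass': P(spam) = 0.3·0.1000 / (0.3·0.1000 + 0.4·0.9000) ≈ 0.0769
After the link scanner='suspicious': P(spam) = 0.8·0.0769 / (0.8·0.0769 + 0.7·0.9231) ≈ 0.0870
After a keyword filter='pass': P(spam) = 0.3·0.0870 / (0.3·0.0870 + 0.4·0.9130) ≈ 0.0667
After a keyword filter='pass': P(spam) = 0.3·0.0667 / (0.3·0.0667 + 0.4·0.9333) ≈ 0.0508

0.051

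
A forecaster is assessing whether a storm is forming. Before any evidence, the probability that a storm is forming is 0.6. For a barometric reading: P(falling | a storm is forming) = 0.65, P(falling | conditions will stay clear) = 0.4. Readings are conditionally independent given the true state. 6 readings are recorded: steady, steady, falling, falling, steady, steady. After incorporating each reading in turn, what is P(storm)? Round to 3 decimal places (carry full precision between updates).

0.314

After 'steady': P(storm) = 0.35·0.6000 / (0.35·0.6000 + 0.6·0.4000) ≈ 0.4667
After 'steady': P(storm) = 0.35·0.4667 / (0.35·0.4667 + 0.6·0.5333) ≈ 0.3379
After 'falling': P(storm) = 0.65·0.3379 / (0.65·0.3379 + 0.4·0.6621) ≈ 0.4534
After 'falling': P(storm) = 0.65·0.4534 / (0.65·0.4534 + 0.4·0.5466) ≈ 0.5741
After 'steady': P(storm) = 0.35·0.5741 / (0.35·0.5741 + 0.6·0.4259) ≈ 0.4402
After 'steady': P(storm) = 0.35·0.4402 / (0.35·0.4402 + 0.6·0.5598) ≈ 0.3144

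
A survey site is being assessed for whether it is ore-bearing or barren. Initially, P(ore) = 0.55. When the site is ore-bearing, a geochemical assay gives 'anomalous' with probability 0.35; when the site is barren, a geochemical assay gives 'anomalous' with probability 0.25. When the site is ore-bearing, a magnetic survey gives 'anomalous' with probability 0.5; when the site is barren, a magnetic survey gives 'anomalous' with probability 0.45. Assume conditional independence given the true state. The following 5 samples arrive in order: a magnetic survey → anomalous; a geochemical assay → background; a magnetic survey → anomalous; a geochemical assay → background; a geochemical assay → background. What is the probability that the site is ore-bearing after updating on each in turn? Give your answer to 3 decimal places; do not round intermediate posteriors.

After a magnetic survey='anomalous': P(ore) = 0.5·0.5500 / (0.5·0.5500 + 0.45·0.4500) ≈ 0.5759
After a geochemical assay='background': P(ore) = 0.65·0.5759 / (0.65·0.5759 + 0.75·0.4241) ≈ 0.5406
After a magnetic survey='anomalous': P(ore) = 0.5·0.5406 / (0.5·0.5406 + 0.45·0.4594) ≈ 0.5667
After a geochemical assay='background': P(ore) = 0.65·0.5667 / (0.65·0.5667 + 0.75·0.4333) ≈ 0.5313
After a geochemical assay='background': P(ore) = 0.65·0.5313 / (0.65·0.5313 + 0.75·0.4687) ≈ 0.4955

0.496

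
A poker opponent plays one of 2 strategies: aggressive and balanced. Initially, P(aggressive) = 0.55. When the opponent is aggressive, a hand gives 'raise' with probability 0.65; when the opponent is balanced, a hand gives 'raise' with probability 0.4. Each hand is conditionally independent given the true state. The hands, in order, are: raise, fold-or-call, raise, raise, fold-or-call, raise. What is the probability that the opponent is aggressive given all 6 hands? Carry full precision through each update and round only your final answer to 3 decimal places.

0.744

Each posterior becomes the prior for the next update.
After 'raise': P(aggressive) = 0.65·0.5500 / (0.65·0.5500 + 0.4·0.4500) ≈ 0.6651
After 'fold-or-call': P(aggressive) = 0.35·0.6651 / (0.35·0.6651 + 0.6·0.3349) ≈ 0.5367
After 'raise': P(aggressive) = 0.65·0.5367 / (0.65·0.5367 + 0.4·0.4633) ≈ 0.6531
After 'raise': P(aggressive) = 0.65·0.6531 / (0.65·0.6531 + 0.4·0.3469) ≈ 0.7537
After 'fold-or-call': P(aggressive) = 0.35·0.7537 / (0.35·0.7537 + 0.6·0.2463) ≈ 0.6409
After 'raise': P(aggressive) = 0.65·0.6409 / (0.65·0.6409 + 0.4·0.3591) ≈ 0.7436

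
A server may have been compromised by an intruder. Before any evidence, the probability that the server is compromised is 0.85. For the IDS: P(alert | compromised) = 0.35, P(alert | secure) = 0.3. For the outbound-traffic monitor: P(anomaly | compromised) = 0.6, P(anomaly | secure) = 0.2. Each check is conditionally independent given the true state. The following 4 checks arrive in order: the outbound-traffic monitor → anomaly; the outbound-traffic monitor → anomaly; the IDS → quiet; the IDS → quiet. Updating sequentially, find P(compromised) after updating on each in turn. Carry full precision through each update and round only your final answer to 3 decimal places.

0.978

Apply Bayes' rule sequentially, carrying P(compromised) forward.
After the outbound-traffic monitor='anomaly': P(compromised) = 0.6·0.8500 / (0.6·0.8500 + 0.2·0.1500) ≈ 0.9444
After the outbound-traffic monitor='anomaly': P(compromised) = 0.6·0.9444 / (0.6·0.9444 + 0.2·0.0556) ≈ 0.9808
After the IDS='quiet': P(compromised) = 0.65·0.9808 / (0.65·0.9808 + 0.7·0.0192) ≈ 0.9793
After the IDS='quiet': P(compromised) = 0.65·0.9793 / (0.65·0.9793 + 0.7·0.0207) ≈ 0.9778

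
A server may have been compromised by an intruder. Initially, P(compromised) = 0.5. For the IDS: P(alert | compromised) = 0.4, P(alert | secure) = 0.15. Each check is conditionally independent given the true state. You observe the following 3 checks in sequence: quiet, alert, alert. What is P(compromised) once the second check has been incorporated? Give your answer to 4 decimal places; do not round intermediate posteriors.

After 'quiet': P(compromised) = 0.6·0.5000 / (0.6·0.5000 + 0.85·0.5000) ≈ 0.4138
After 'alert': P(compromised) = 0.4·0.4138 / (0.4·0.4138 + 0.15·0.5862) ≈ 0.6531

0.6531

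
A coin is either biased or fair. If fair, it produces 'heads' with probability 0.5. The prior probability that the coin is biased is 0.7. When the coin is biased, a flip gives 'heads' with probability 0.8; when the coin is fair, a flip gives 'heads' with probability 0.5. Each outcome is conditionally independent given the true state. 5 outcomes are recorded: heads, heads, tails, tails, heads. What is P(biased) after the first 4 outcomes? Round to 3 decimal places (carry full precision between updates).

After 'heads': P(biased) = 0.8·0.7000 / (0.8·0.7000 + 0.5·0.3000) ≈ 0.7887
After 'heads': P(biased) = 0.8·0.7887 / (0.8·0.7887 + 0.5·0.2113) ≈ 0.8566
After 'tails': P(biased) = 0.2·0.8566 / (0.2·0.8566 + 0.5·0.1434) ≈ 0.7050
After 'tails': P(biased) = 0.2·0.7050 / (0.2·0.7050 + 0.5·0.2950) ≈ 0.4887

0.489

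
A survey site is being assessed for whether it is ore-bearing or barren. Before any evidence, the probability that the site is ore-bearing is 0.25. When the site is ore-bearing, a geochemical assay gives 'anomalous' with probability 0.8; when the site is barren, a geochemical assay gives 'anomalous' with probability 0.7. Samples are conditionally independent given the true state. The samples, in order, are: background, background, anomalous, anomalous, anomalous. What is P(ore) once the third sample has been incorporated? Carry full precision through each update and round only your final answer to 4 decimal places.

0.1448

Apply Bayes' rule sequentially, carrying P(ore) forward.
After 'background': P(ore) = 0.2·0.2500 / (0.2·0.2500 + 0.3·0.7500) ≈ 0.1818
After 'background': P(ore) = 0.2·0.1818 / (0.2·0.1818 + 0.3·0.8182) ≈ 0.1290
After 'anomalous': P(ore) = 0.8·0.1290 / (0.8·0.1290 + 0.7·0.8710) ≈ 0.1448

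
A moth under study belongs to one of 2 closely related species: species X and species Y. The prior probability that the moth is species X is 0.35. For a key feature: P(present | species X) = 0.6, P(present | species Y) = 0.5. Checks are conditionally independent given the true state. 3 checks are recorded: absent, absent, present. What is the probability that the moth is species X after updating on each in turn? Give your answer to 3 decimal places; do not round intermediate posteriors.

0.293

After 'absent': P(species X) = 0.4·0.3500 / (0.4·0.3500 + 0.5·0.6500) ≈ 0.3011
After 'absent': P(species X) = 0.4·0.3011 / (0.4·0.3011 + 0.5·0.6989) ≈ 0.2563
After 'present': P(species X) = 0.6·0.2563 / (0.6·0.2563 + 0.5·0.7437) ≈ 0.2926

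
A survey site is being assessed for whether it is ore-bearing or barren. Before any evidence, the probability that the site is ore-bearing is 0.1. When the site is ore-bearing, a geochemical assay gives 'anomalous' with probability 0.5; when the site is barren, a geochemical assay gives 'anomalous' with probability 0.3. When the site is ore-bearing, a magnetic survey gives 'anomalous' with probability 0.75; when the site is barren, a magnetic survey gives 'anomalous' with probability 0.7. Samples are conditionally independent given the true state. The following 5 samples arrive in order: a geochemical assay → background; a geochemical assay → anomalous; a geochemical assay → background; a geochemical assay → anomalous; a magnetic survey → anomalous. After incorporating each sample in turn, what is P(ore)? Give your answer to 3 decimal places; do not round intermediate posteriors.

0.144

After a geochemical assay='background': P(ore) = 0.5·0.1000 / (0.5·0.1000 + 0.7·0.9000) ≈ 0.0735
After a geochemical assay='anomalous': P(ore) = 0.5·0.0735 / (0.5·0.0735 + 0.3·0.9265) ≈ 0.1168
After a geochemical assay='background': P(ore) = 0.5·0.1168 / (0.5·0.1168 + 0.7·0.8832) ≈ 0.0863
After a geochemical assay='anomalous': P(ore) = 0.5·0.0863 / (0.5·0.0863 + 0.3·0.9137) ≈ 0.1360
After a magnetic survey='anomalous': P(ore) = 0.75·0.1360 / (0.75·0.1360 + 0.7·0.8640) ≈ 0.1444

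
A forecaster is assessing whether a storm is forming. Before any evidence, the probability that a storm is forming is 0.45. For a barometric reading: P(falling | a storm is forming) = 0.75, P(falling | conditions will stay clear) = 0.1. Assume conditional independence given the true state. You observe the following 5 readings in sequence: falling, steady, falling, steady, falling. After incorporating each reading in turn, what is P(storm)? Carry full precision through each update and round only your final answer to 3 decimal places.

Apply Bayes' rule sequentially, carrying P(storm) forward.
After 'falling': P(storm) = 0.75·0.4500 / (0.75·0.4500 + 0.1·0.5500) ≈ 0.8599
After 'steady': P(storm) = 0.25·0.8599 / (0.25·0.8599 + 0.9·0.1401) ≈ 0.6303
After 'falling': P(storm) = 0.75·0.6303 / (0.75·0.6303 + 0.1·0.3697) ≈ 0.9275
After 'steady': P(storm) = 0.25·0.9275 / (0.25·0.9275 + 0.9·0.0725) ≈ 0.7803
After 'falling': P(storm) = 0.75·0.7803 / (0.75·0.7803 + 0.1·0.2197) ≈ 0.9638

0.964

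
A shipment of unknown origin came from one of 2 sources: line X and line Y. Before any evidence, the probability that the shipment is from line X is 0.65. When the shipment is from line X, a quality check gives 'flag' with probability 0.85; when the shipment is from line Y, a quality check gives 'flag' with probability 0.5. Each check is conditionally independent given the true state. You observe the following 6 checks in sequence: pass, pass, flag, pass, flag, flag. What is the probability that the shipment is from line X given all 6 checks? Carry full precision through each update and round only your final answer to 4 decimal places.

0.1977

After 'pass': P(line X) = 0.15·0.6500 / (0.15·0.6500 + 0.5·0.3500) ≈ 0.3578
After 'pass': P(line X) = 0.15·0.3578 / (0.15·0.3578 + 0.5·0.6422) ≈ 0.1432
After 'flag': P(line X) = 0.85·0.1432 / (0.85·0.1432 + 0.5·0.8568) ≈ 0.2213
After 'pass': P(line X) = 0.15·0.2213 / (0.15·0.2213 + 0.5·0.7787) ≈ 0.0785
After 'flag': P(line X) = 0.85·0.0785 / (0.85·0.0785 + 0.5·0.9215) ≈ 0.1266
After 'flag': P(line X) = 0.85·0.1266 / (0.85·0.1266 + 0.5·0.8734) ≈ 0.1977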